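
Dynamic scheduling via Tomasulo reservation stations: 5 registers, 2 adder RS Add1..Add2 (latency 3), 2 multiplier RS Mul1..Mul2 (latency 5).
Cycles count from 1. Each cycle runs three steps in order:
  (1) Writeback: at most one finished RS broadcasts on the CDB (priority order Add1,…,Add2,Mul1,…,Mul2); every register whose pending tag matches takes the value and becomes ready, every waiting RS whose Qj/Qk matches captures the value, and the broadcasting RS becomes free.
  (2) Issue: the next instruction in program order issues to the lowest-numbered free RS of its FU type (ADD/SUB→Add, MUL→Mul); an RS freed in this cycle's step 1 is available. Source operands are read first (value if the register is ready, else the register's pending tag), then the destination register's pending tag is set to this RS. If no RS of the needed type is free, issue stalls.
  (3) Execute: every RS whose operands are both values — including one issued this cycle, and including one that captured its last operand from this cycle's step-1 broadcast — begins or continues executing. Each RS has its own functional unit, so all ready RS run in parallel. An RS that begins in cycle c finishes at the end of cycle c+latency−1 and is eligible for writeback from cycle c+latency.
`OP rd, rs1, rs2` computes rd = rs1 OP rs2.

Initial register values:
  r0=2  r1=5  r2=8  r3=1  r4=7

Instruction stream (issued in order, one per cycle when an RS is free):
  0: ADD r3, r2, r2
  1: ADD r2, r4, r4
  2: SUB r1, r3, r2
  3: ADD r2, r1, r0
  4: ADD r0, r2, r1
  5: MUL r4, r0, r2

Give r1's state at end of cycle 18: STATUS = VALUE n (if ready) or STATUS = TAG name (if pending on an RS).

c1: issue ADD r3<-Add1 | r0:2,r1:5,r2:8,r3:Add1,r4:7
c2: issue ADD r2<-Add2 | r0:2,r1:5,r2:Add2,r3:Add1,r4:7
c3: stall | r0:2,r1:5,r2:Add2,r3:Add1,r4:7
c4: CDB Add1=16; issue SUB r1<-Add1 | r0:2,r1:Add1,r2:Add2,r3:16,r4:7
c5: CDB Add2=14; issue ADD r2<-Add2 | r0:2,r1:Add1,r2:Add2,r3:16,r4:7
c6: stall | r0:2,r1:Add1,r2:Add2,r3:16,r4:7
c7: stall | r0:2,r1:Add1,r2:Add2,r3:16,r4:7
c8: CDB Add1=2; issue ADD r0<-Add1 | r0:Add1,r1:2,r2:Add2,r3:16,r4:7
c9: issue MUL r4<-Mul1 | r0:Add1,r1:2,r2:Add2,r3:16,r4:Mul1
c10: - | r0:Add1,r1:2,r2:Add2,r3:16,r4:Mul1
c11: CDB Add2=4 | r0:Add1,r1:2,r2:4,r3:16,r4:Mul1
c12: - | r0:Add1,r1:2,r2:4,r3:16,r4:Mul1
c13: - | r0:Add1,r1:2,r2:4,r3:16,r4:Mul1
c14: CDB Add1=6 | r0:6,r1:2,r2:4,r3:16,r4:Mul1
c15: - | r0:6,r1:2,r2:4,r3:16,r4:Mul1
c16: - | r0:6,r1:2,r2:4,r3:16,r4:Mul1
c17: - | r0:6,r1:2,r2:4,r3:16,r4:Mul1
c18: - | r0:6,r1:2,r2:4,r3:16,r4:Mul1

STATUS = VALUE 2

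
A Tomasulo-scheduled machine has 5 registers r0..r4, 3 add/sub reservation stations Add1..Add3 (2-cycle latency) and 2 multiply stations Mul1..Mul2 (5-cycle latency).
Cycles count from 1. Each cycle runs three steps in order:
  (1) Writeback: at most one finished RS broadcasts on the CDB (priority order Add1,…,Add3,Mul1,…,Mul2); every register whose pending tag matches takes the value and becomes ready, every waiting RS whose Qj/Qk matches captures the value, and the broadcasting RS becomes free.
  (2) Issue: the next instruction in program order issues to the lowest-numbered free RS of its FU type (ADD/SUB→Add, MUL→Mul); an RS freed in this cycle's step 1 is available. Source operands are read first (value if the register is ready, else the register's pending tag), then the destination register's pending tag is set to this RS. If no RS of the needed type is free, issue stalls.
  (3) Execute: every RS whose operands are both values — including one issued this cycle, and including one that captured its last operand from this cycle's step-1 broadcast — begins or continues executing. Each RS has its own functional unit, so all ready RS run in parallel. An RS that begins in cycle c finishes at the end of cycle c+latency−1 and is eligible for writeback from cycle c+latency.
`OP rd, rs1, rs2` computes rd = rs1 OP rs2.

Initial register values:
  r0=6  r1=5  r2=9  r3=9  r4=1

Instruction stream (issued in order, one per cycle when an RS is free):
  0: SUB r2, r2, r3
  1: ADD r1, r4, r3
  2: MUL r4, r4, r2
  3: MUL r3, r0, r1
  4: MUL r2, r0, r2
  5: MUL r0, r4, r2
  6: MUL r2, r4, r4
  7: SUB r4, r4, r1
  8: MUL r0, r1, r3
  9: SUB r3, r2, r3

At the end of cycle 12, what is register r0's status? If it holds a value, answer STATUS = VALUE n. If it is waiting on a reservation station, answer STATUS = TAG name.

c1: issue SUB r2<-Add1 | r0:6,r1:5,r2:Add1,r3:9,r4:1
c2: issue ADD r1<-Add2 | r0:6,r1:Add2,r2:Add1,r3:9,r4:1
c3: CDB Add1=0; issue MUL r4<-Mul1 | r0:6,r1:Add2,r2:0,r3:9,r4:Mul1
c4: CDB Add2=10; issue MUL r3<-Mul2 | r0:6,r1:10,r2:0,r3:Mul2,r4:Mul1
c5: stall | r0:6,r1:10,r2:0,r3:Mul2,r4:Mul1
c6: stall | r0:6,r1:10,r2:0,r3:Mul2,r4:Mul1
c7: stall | r0:6,r1:10,r2:0,r3:Mul2,r4:Mul1
c8: CDB Mul1=0; issue MUL r2<-Mul1 | r0:6,r1:10,r2:Mul1,r3:Mul2,r4:0
c9: CDB Mul2=60; issue MUL r0<-Mul2 | r0:Mul2,r1:10,r2:Mul1,r3:60,r4:0
c10: stall | r0:Mul2,r1:10,r2:Mul1,r3:60,r4:0
c11: stall | r0:Mul2,r1:10,r2:Mul1,r3:60,r4:0
c12: stall | r0:Mul2,r1:10,r2:Mul1,r3:60,r4:0

STATUS = TAG Mul2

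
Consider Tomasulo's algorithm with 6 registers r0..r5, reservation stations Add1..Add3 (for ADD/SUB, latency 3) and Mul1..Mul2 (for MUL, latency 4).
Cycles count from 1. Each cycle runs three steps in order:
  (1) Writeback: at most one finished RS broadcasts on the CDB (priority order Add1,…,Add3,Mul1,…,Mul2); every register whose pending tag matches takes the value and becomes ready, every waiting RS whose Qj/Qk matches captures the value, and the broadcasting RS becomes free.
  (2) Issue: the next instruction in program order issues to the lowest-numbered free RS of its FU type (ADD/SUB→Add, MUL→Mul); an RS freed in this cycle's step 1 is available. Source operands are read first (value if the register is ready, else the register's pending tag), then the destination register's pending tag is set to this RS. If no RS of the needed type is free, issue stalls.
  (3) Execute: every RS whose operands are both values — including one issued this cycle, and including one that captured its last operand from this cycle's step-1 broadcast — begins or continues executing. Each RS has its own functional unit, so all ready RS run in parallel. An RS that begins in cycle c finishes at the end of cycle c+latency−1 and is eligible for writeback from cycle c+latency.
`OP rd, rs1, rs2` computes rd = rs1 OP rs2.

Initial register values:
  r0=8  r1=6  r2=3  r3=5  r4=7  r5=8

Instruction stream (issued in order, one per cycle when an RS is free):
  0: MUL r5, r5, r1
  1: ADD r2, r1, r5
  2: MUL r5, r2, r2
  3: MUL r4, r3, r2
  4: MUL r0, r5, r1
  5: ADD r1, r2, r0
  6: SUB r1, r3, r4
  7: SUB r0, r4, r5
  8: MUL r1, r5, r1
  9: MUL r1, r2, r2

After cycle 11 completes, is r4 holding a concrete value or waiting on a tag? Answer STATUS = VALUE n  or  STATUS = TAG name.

STATUS = TAG Mul1

cycle 1: issue MUL r5<-Mul1 // r0:8,r1:6,r2:3,r3:5,r4:7,r5:Mul1
cycle 2: issue ADD r2<-Add1 // r0:8,r1:6,r2:Add1,r3:5,r4:7,r5:Mul1
cycle 3: issue MUL r5<-Mul2 // r0:8,r1:6,r2:Add1,r3:5,r4:7,r5:Mul2
cycle 4: stall // r0:8,r1:6,r2:Add1,r3:5,r4:7,r5:Mul2
cycle 5: CDB Mul1=48; issue MUL r4<-Mul1 // r0:8,r1:6,r2:Add1,r3:5,r4:Mul1,r5:Mul2
cycle 6: stall // r0:8,r1:6,r2:Add1,r3:5,r4:Mul1,r5:Mul2
cycle 7: stall // r0:8,r1:6,r2:Add1,r3:5,r4:Mul1,r5:Mul2
cycle 8: CDB Add1=54; stall // r0:8,r1:6,r2:54,r3:5,r4:Mul1,r5:Mul2
cycle 9: stall // r0:8,r1:6,r2:54,r3:5,r4:Mul1,r5:Mul2
cycle 10: stall // r0:8,r1:6,r2:54,r3:5,r4:Mul1,r5:Mul2
cycle 11: stall // r0:8,r1:6,r2:54,r3:5,r4:Mul1,r5:Mul2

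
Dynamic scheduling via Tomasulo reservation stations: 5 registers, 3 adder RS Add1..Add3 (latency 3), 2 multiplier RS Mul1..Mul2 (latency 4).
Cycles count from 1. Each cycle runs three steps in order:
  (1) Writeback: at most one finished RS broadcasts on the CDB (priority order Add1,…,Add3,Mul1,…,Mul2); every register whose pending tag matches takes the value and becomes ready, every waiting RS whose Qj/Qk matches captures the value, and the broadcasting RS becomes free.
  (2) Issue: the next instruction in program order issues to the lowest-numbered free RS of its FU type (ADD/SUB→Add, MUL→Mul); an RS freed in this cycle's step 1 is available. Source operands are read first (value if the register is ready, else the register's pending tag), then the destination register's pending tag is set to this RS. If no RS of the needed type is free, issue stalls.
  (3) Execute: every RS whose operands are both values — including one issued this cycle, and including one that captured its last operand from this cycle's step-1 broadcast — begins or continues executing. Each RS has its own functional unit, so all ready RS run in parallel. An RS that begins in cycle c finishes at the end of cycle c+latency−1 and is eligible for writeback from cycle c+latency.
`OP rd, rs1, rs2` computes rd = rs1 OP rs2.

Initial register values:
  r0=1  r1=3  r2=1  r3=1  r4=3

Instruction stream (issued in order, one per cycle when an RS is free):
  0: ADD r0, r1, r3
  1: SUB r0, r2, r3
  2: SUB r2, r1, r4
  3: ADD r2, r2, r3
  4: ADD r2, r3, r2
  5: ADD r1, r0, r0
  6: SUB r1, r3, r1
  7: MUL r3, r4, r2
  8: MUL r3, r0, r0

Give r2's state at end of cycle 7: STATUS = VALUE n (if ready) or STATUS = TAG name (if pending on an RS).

c1: issue ADD r0<-Add1 | r0:Add1,r1:3,r2:1,r3:1,r4:3
c2: issue SUB r0<-Add2 | r0:Add2,r1:3,r2:1,r3:1,r4:3
c3: issue SUB r2<-Add3 | r0:Add2,r1:3,r2:Add3,r3:1,r4:3
c4: CDB Add1=4; issue ADD r2<-Add1 | r0:Add2,r1:3,r2:Add1,r3:1,r4:3
c5: CDB Add2=0; issue ADD r2<-Add2 | r0:0,r1:3,r2:Add2,r3:1,r4:3
c6: CDB Add3=0; issue ADD r1<-Add3 | r0:0,r1:Add3,r2:Add2,r3:1,r4:3
c7: stall | r0:0,r1:Add3,r2:Add2,r3:1,r4:3

STATUS = TAG Add2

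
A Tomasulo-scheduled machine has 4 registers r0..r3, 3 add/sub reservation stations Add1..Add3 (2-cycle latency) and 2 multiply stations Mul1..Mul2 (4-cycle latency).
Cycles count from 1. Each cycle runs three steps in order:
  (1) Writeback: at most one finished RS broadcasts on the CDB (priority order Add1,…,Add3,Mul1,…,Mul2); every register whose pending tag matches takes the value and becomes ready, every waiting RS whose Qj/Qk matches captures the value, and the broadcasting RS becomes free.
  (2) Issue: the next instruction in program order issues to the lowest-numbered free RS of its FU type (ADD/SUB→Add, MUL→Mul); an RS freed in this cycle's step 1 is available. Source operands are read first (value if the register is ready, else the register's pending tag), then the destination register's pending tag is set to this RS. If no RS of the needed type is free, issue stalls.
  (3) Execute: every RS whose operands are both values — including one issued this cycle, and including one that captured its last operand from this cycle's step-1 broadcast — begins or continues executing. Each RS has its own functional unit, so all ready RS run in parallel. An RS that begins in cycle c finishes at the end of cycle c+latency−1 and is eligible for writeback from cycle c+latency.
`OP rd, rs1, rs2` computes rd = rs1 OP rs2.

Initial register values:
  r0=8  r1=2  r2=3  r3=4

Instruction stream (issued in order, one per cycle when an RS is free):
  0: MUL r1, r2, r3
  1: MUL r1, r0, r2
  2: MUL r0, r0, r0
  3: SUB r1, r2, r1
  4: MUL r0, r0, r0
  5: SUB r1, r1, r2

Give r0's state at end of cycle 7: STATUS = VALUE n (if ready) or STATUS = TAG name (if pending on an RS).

  c1: issue MUL r1<-Mul1  regs: r0:8,r1:Mul1,r2:3,r3:4
  c2: issue MUL r1<-Mul2  regs: r0:8,r1:Mul2,r2:3,r3:4
  c3: stall  regs: r0:8,r1:Mul2,r2:3,r3:4
  c4: stall  regs: r0:8,r1:Mul2,r2:3,r3:4
  c5: CDB Mul1=12; issue MUL r0<-Mul1  regs: r0:Mul1,r1:Mul2,r2:3,r3:4
  c6: CDB Mul2=24; issue SUB r1<-Add1  regs: r0:Mul1,r1:Add1,r2:3,r3:4
  c7: issue MUL r0<-Mul2  regs: r0:Mul2,r1:Add1,r2:3,r3:4

STATUS = TAG Mul2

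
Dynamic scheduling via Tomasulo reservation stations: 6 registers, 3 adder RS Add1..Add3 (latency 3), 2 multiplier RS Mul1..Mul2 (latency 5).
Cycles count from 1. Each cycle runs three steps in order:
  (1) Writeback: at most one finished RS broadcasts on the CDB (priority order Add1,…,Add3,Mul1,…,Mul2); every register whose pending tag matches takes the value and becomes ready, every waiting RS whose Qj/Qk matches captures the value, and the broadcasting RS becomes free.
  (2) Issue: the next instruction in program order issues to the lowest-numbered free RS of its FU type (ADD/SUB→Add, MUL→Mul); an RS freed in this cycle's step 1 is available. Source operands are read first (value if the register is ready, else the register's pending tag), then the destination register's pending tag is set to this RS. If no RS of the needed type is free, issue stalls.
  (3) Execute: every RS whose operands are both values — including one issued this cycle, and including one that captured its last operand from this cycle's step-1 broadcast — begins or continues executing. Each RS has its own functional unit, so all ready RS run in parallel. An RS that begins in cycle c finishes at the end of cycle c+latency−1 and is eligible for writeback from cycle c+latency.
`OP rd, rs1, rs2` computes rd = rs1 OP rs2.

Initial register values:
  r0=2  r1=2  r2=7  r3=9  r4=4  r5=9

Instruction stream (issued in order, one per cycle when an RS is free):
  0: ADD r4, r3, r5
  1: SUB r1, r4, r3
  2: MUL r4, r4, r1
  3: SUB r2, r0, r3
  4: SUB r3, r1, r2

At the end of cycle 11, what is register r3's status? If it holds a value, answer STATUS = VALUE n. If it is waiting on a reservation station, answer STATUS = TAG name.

  c1: issue ADD r4<-Add1  regs: r0:2,r1:2,r2:7,r3:9,r4:Add1,r5:9
  c2: issue SUB r1<-Add2  regs: r0:2,r1:Add2,r2:7,r3:9,r4:Add1,r5:9
  c3: issue MUL r4<-Mul1  regs: r0:2,r1:Add2,r2:7,r3:9,r4:Mul1,r5:9
  c4: CDB Add1=18; issue SUB r2<-Add1  regs: r0:2,r1:Add2,r2:Add1,r3:9,r4:Mul1,r5:9
  c5: issue SUB r3<-Add3  regs: r0:2,r1:Add2,r2:Add1,r3:Add3,r4:Mul1,r5:9
  c6: -  regs: r0:2,r1:Add2,r2:Add1,r3:Add3,r4:Mul1,r5:9
  c7: CDB Add1=-7  regs: r0:2,r1:Add2,r2:-7,r3:Add3,r4:Mul1,r5:9
  c8: CDB Add2=9  regs: r0:2,r1:9,r2:-7,r3:Add3,r4:Mul1,r5:9
  c9: -  regs: r0:2,r1:9,r2:-7,r3:Add3,r4:Mul1,r5:9
  c10: -  regs: r0:2,r1:9,r2:-7,r3:Add3,r4:Mul1,r5:9
  c11: CDB Add3=16  regs: r0:2,r1:9,r2:-7,r3:16,r4:Mul1,r5:9

STATUS = VALUE 16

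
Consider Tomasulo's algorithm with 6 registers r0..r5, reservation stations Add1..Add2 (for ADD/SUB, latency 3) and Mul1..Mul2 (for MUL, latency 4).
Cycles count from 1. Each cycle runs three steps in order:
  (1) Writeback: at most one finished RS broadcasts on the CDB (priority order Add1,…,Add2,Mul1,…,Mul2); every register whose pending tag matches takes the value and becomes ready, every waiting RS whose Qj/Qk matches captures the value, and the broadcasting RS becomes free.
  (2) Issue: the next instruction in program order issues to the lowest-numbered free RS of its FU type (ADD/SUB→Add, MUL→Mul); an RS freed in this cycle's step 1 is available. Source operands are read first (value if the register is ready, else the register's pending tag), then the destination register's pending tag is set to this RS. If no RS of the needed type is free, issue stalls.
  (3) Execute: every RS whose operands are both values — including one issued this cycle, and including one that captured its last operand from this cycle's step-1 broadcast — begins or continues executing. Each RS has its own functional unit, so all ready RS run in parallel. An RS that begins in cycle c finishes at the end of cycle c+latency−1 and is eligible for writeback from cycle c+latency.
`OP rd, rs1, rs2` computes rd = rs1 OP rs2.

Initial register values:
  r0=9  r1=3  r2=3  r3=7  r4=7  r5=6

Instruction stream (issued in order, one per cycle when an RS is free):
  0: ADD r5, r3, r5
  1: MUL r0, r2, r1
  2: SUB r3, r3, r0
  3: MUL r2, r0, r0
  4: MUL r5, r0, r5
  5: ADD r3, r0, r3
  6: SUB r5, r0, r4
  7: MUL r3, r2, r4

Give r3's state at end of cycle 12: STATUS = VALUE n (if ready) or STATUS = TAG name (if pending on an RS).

c1: issue ADD r5<-Add1 | r0:9,r1:3,r2:3,r3:7,r4:7,r5:Add1
c2: issue MUL r0<-Mul1 | r0:Mul1,r1:3,r2:3,r3:7,r4:7,r5:Add1
c3: issue SUB r3<-Add2 | r0:Mul1,r1:3,r2:3,r3:Add2,r4:7,r5:Add1
c4: CDB Add1=13; issue MUL r2<-Mul2 | r0:Mul1,r1:3,r2:Mul2,r3:Add2,r4:7,r5:13
c5: stall | r0:Mul1,r1:3,r2:Mul2,r3:Add2,r4:7,r5:13
c6: CDB Mul1=9; issue MUL r5<-Mul1 | r0:9,r1:3,r2:Mul2,r3:Add2,r4:7,r5:Mul1
c7: issue ADD r3<-Add1 | r0:9,r1:3,r2:Mul2,r3:Add1,r4:7,r5:Mul1
c8: stall | r0:9,r1:3,r2:Mul2,r3:Add1,r4:7,r5:Mul1
c9: CDB Add2=-2; issue SUB r5<-Add2 | r0:9,r1:3,r2:Mul2,r3:Add1,r4:7,r5:Add2
c10: CDB Mul1=117; issue MUL r3<-Mul1 | r0:9,r1:3,r2:Mul2,r3:Mul1,r4:7,r5:Add2
c11: CDB Mul2=81 | r0:9,r1:3,r2:81,r3:Mul1,r4:7,r5:Add2
c12: CDB Add1=7 | r0:9,r1:3,r2:81,r3:Mul1,r4:7,r5:Add2

STATUS = TAG Mul1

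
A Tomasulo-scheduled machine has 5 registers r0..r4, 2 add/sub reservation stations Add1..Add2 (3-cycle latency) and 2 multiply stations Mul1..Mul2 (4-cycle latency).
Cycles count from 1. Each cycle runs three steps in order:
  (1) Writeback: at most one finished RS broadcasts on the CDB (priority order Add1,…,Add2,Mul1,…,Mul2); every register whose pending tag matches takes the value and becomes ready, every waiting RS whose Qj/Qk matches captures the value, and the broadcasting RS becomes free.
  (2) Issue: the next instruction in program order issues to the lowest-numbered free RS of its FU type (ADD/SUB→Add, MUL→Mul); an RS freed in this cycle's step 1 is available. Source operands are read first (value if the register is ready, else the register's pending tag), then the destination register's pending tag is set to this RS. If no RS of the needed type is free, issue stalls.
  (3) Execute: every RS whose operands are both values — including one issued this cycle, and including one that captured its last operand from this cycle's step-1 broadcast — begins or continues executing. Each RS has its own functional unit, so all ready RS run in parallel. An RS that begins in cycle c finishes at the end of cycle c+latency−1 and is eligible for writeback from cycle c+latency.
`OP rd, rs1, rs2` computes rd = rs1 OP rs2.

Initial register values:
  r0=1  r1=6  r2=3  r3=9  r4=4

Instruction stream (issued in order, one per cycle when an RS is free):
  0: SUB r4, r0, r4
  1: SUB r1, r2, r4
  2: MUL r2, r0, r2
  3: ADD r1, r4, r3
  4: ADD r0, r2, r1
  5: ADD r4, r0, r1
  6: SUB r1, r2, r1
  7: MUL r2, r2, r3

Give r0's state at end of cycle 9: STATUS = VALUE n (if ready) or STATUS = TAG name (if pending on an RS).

STATUS = TAG Add1

  c1: issue SUB r4<-Add1  regs: r0:1,r1:6,r2:3,r3:9,r4:Add1
  c2: issue SUB r1<-Add2  regs: r0:1,r1:Add2,r2:3,r3:9,r4:Add1
  c3: issue MUL r2<-Mul1  regs: r0:1,r1:Add2,r2:Mul1,r3:9,r4:Add1
  c4: CDB Add1=-3; issue ADD r1<-Add1  regs: r0:1,r1:Add1,r2:Mul1,r3:9,r4:-3
  c5: stall  regs: r0:1,r1:Add1,r2:Mul1,r3:9,r4:-3
  c6: stall  regs: r0:1,r1:Add1,r2:Mul1,r3:9,r4:-3
  c7: CDB Add1=6; issue ADD r0<-Add1  regs: r0:Add1,r1:6,r2:Mul1,r3:9,r4:-3
  c8: CDB Add2=6; issue ADD r4<-Add2  regs: r0:Add1,r1:6,r2:Mul1,r3:9,r4:Add2
  c9: CDB Mul1=3; stall  regs: r0:Add1,r1:6,r2:3,r3:9,r4:Add2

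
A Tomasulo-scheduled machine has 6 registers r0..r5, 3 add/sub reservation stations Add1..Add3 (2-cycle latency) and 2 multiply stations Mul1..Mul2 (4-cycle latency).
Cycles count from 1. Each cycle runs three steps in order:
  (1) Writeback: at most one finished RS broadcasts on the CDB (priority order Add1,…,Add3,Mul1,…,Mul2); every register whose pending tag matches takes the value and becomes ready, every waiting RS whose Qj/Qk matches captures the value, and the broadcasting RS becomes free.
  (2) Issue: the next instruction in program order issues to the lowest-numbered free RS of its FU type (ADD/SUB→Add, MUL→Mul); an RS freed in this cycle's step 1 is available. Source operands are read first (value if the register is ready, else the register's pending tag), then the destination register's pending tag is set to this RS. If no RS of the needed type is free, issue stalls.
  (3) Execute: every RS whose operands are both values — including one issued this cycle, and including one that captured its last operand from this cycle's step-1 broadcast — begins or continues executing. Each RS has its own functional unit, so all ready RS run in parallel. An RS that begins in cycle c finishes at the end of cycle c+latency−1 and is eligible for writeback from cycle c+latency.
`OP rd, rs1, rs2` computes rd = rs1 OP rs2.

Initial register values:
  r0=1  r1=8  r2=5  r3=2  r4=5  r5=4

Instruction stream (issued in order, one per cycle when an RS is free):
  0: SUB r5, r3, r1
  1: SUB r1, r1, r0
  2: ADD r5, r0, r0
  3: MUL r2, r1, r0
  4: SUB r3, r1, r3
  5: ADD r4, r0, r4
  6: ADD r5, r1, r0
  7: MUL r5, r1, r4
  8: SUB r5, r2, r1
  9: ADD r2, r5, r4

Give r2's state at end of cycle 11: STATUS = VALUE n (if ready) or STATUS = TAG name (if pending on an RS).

c1: issue SUB r5<-Add1 | r0:1,r1:8,r2:5,r3:2,r4:5,r5:Add1
c2: issue SUB r1<-Add2 | r0:1,r1:Add2,r2:5,r3:2,r4:5,r5:Add1
c3: CDB Add1=-6; issue ADD r5<-Add1 | r0:1,r1:Add2,r2:5,r3:2,r4:5,r5:Add1
c4: CDB Add2=7; issue MUL r2<-Mul1 | r0:1,r1:7,r2:Mul1,r3:2,r4:5,r5:Add1
c5: CDB Add1=2; issue SUB r3<-Add1 | r0:1,r1:7,r2:Mul1,r3:Add1,r4:5,r5:2
c6: issue ADD r4<-Add2 | r0:1,r1:7,r2:Mul1,r3:Add1,r4:Add2,r5:2
c7: CDB Add1=5; issue ADD r5<-Add1 | r0:1,r1:7,r2:Mul1,r3:5,r4:Add2,r5:Add1
c8: CDB Add2=6; issue MUL r5<-Mul2 | r0:1,r1:7,r2:Mul1,r3:5,r4:6,r5:Mul2
c9: CDB Add1=8; issue SUB r5<-Add1 | r0:1,r1:7,r2:Mul1,r3:5,r4:6,r5:Add1
c10: CDB Mul1=7; issue ADD r2<-Add2 | r0:1,r1:7,r2:Add2,r3:5,r4:6,r5:Add1
c11: - | r0:1,r1:7,r2:Add2,r3:5,r4:6,r5:Add1

STATUS = TAG Add2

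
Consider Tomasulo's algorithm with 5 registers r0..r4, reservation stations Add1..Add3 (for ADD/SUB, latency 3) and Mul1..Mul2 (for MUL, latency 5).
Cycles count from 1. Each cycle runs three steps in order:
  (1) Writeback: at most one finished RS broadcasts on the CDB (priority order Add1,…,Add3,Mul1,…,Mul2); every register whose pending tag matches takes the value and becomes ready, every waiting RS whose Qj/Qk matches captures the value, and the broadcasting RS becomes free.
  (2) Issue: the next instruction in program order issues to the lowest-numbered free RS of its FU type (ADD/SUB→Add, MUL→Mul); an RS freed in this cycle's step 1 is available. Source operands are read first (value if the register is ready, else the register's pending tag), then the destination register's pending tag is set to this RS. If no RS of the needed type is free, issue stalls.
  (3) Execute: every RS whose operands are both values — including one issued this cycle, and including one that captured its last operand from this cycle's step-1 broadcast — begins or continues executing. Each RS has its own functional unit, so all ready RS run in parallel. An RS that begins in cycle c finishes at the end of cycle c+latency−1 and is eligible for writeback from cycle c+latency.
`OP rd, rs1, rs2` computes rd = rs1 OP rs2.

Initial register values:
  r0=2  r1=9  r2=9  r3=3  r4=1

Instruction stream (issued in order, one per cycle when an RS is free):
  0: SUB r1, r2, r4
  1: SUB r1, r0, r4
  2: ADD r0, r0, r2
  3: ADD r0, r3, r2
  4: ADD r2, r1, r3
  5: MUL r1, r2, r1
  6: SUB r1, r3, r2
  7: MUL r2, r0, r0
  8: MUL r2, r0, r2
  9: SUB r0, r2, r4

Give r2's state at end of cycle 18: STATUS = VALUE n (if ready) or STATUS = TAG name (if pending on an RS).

c1: issue SUB r1<-Add1 | r0:2,r1:Add1,r2:9,r3:3,r4:1
c2: issue SUB r1<-Add2 | r0:2,r1:Add2,r2:9,r3:3,r4:1
c3: issue ADD r0<-Add3 | r0:Add3,r1:Add2,r2:9,r3:3,r4:1
c4: CDB Add1=8; issue ADD r0<-Add1 | r0:Add1,r1:Add2,r2:9,r3:3,r4:1
c5: CDB Add2=1; issue ADD r2<-Add2 | r0:Add1,r1:1,r2:Add2,r3:3,r4:1
c6: CDB Add3=11; issue MUL r1<-Mul1 | r0:Add1,r1:Mul1,r2:Add2,r3:3,r4:1
c7: CDB Add1=12; issue SUB r1<-Add1 | r0:12,r1:Add1,r2:Add2,r3:3,r4:1
c8: CDB Add2=4; issue MUL r2<-Mul2 | r0:12,r1:Add1,r2:Mul2,r3:3,r4:1
c9: stall | r0:12,r1:Add1,r2:Mul2,r3:3,r4:1
c10: stall | r0:12,r1:Add1,r2:Mul2,r3:3,r4:1
c11: CDB Add1=-1; stall | r0:12,r1:-1,r2:Mul2,r3:3,r4:1
c12: stall | r0:12,r1:-1,r2:Mul2,r3:3,r4:1
c13: CDB Mul1=4; issue MUL r2<-Mul1 | r0:12,r1:-1,r2:Mul1,r3:3,r4:1
c14: CDB Mul2=144; issue SUB r0<-Add1 | r0:Add1,r1:-1,r2:Mul1,r3:3,r4:1
c15: - | r0:Add1,r1:-1,r2:Mul1,r3:3,r4:1
c16: - | r0:Add1,r1:-1,r2:Mul1,r3:3,r4:1
c17: - | r0:Add1,r1:-1,r2:Mul1,r3:3,r4:1
c18: - | r0:Add1,r1:-1,r2:Mul1,r3:3,r4:1

STATUS = TAG Mul1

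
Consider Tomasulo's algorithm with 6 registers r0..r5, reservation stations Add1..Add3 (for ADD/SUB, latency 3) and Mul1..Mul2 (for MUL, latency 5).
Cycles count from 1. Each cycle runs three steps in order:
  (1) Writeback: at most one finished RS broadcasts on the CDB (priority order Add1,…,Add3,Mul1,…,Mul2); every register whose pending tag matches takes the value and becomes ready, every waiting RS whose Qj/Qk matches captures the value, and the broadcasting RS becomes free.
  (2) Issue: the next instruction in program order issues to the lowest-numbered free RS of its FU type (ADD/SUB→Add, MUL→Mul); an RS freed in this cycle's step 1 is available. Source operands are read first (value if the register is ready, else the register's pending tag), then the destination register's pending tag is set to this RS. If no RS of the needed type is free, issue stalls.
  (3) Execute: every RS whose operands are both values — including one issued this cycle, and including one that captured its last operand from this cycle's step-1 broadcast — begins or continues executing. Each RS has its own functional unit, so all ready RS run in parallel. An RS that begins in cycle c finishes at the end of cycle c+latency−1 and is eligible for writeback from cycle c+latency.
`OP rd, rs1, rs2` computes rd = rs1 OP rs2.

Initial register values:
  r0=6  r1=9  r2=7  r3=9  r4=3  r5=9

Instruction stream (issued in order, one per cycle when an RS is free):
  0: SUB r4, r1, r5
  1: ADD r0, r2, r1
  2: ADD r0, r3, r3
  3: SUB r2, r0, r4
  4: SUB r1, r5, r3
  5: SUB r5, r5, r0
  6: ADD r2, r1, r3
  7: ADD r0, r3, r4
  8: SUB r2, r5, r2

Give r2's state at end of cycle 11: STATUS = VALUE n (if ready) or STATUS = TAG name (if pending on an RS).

cycle 1: issue SUB r4<-Add1 // r0:6,r1:9,r2:7,r3:9,r4:Add1,r5:9
cycle 2: issue ADD r0<-Add2 // r0:Add2,r1:9,r2:7,r3:9,r4:Add1,r5:9
cycle 3: issue ADD r0<-Add3 // r0:Add3,r1:9,r2:7,r3:9,r4:Add1,r5:9
cycle 4: CDB Add1=0; issue SUB r2<-Add1 // r0:Add3,r1:9,r2:Add1,r3:9,r4:0,r5:9
cycle 5: CDB Add2=16; issue SUB r1<-Add2 // r0:Add3,r1:Add2,r2:Add1,r3:9,r4:0,r5:9
cycle 6: CDB Add3=18; issue SUB r5<-Add3 // r0:18,r1:Add2,r2:Add1,r3:9,r4:0,r5:Add3
cycle 7: stall // r0:18,r1:Add2,r2:Add1,r3:9,r4:0,r5:Add3
cycle 8: CDB Add2=0; issue ADD r2<-Add2 // r0:18,r1:0,r2:Add2,r3:9,r4:0,r5:Add3
cycle 9: CDB Add1=18; issue ADD r0<-Add1 // r0:Add1,r1:0,r2:Add2,r3:9,r4:0,r5:Add3
cycle 10: CDB Add3=-9; issue SUB r2<-Add3 // r0:Add1,r1:0,r2:Add3,r3:9,r4:0,r5:-9
cycle 11: CDB Add2=9 // r0:Add1,r1:0,r2:Add3,r3:9,r4:0,r5:-9

STATUS = TAG Add3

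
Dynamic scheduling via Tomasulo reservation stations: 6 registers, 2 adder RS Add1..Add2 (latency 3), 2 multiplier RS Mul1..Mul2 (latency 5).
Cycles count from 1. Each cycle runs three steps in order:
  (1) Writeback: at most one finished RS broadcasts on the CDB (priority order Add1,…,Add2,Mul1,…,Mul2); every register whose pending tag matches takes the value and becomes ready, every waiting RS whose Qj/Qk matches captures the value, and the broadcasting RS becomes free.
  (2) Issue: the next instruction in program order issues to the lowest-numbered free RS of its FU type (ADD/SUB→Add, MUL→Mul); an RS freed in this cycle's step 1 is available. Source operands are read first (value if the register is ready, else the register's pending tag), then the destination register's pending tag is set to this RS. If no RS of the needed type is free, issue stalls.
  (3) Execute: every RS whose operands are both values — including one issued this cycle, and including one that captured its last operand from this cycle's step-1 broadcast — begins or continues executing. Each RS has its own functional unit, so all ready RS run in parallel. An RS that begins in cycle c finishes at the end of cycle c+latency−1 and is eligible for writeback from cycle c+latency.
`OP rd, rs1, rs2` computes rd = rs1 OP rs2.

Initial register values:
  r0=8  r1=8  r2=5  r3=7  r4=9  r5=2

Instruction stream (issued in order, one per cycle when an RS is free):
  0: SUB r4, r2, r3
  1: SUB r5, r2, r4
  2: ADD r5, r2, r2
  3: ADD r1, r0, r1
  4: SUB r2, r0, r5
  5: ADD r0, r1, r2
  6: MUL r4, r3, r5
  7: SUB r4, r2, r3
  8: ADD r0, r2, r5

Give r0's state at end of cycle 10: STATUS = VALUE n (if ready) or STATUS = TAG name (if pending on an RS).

  c1: issue SUB r4<-Add1  regs: r0:8,r1:8,r2:5,r3:7,r4:Add1,r5:2
  c2: issue SUB r5<-Add2  regs: r0:8,r1:8,r2:5,r3:7,r4:Add1,r5:Add2
  c3: stall  regs: r0:8,r1:8,r2:5,r3:7,r4:Add1,r5:Add2
  c4: CDB Add1=-2; issue ADD r5<-Add1  regs: r0:8,r1:8,r2:5,r3:7,r4:-2,r5:Add1
  c5: stall  regs: r0:8,r1:8,r2:5,r3:7,r4:-2,r5:Add1
  c6: stall  regs: r0:8,r1:8,r2:5,r3:7,r4:-2,r5:Add1
  c7: CDB Add1=10; issue ADD r1<-Add1  regs: r0:8,r1:Add1,r2:5,r3:7,r4:-2,r5:10
  c8: CDB Add2=7; issue SUB r2<-Add2  regs: r0:8,r1:Add1,r2:Add2,r3:7,r4:-2,r5:10
  c9: stall  regs: r0:8,r1:Add1,r2:Add2,r3:7,r4:-2,r5:10
  c10: CDB Add1=16; issue ADD r0<-Add1  regs: r0:Add1,r1:16,r2:Add2,r3:7,r4:-2,r5:10

STATUS = TAG Add1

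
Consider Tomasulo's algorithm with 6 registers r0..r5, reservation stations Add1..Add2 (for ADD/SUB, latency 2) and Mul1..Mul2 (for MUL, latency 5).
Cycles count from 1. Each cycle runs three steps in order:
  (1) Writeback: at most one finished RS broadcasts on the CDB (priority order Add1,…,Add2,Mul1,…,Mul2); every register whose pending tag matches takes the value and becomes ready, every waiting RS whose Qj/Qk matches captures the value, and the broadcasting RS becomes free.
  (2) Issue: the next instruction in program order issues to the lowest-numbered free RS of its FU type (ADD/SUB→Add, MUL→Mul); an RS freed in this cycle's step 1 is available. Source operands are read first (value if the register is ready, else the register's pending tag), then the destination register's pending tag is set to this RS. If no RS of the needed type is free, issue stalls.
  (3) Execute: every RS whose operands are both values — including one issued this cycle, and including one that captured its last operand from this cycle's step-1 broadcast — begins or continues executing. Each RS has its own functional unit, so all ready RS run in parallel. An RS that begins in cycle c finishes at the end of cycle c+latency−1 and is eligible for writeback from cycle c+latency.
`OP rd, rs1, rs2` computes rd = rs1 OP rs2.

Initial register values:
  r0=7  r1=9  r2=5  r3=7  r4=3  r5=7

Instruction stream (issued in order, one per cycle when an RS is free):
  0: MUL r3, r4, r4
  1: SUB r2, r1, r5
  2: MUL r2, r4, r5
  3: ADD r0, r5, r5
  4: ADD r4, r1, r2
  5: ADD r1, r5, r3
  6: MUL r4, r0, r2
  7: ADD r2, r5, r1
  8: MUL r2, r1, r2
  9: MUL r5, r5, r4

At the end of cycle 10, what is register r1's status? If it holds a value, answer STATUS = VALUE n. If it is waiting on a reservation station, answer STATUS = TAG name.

STATUS = VALUE 16

c1: issue MUL r3<-Mul1 | r0:7,r1:9,r2:5,r3:Mul1,r4:3,r5:7
c2: issue SUB r2<-Add1 | r0:7,r1:9,r2:Add1,r3:Mul1,r4:3,r5:7
c3: issue MUL r2<-Mul2 | r0:7,r1:9,r2:Mul2,r3:Mul1,r4:3,r5:7
c4: CDB Add1=2; issue ADD r0<-Add1 | r0:Add1,r1:9,r2:Mul2,r3:Mul1,r4:3,r5:7
c5: issue ADD r4<-Add2 | r0:Add1,r1:9,r2:Mul2,r3:Mul1,r4:Add2,r5:7
c6: CDB Add1=14; issue ADD r1<-Add1 | r0:14,r1:Add1,r2:Mul2,r3:Mul1,r4:Add2,r5:7
c7: CDB Mul1=9; issue MUL r4<-Mul1 | r0:14,r1:Add1,r2:Mul2,r3:9,r4:Mul1,r5:7
c8: CDB Mul2=21; stall | r0:14,r1:Add1,r2:21,r3:9,r4:Mul1,r5:7
c9: CDB Add1=16; issue ADD r2<-Add1 | r0:14,r1:16,r2:Add1,r3:9,r4:Mul1,r5:7
c10: CDB Add2=30; issue MUL r2<-Mul2 | r0:14,r1:16,r2:Mul2,r3:9,r4:Mul1,r5:7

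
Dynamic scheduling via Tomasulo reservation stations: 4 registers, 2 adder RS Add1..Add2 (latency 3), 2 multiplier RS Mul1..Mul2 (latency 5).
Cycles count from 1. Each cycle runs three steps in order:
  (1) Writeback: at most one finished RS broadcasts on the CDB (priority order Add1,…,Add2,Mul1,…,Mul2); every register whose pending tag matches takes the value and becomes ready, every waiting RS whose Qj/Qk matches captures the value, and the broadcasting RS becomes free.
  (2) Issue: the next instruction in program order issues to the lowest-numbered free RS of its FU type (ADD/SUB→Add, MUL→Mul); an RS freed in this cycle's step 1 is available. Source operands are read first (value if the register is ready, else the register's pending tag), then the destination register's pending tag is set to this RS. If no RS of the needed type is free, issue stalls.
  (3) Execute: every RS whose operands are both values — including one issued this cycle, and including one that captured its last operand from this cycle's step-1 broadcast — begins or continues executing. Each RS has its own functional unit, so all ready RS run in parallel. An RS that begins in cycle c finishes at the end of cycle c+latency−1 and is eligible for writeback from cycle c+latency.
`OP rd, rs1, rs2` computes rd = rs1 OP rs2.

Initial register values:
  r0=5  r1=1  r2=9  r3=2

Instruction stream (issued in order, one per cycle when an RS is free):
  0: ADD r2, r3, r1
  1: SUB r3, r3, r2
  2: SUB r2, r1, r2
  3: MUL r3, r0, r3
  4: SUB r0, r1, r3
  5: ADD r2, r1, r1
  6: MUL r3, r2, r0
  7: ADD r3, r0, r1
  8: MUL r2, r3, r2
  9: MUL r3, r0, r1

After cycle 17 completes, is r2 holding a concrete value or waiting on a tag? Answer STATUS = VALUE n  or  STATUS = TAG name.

c1: issue ADD r2<-Add1 | r0:5,r1:1,r2:Add1,r3:2
c2: issue SUB r3<-Add2 | r0:5,r1:1,r2:Add1,r3:Add2
c3: stall | r0:5,r1:1,r2:Add1,r3:Add2
c4: CDB Add1=3; issue SUB r2<-Add1 | r0:5,r1:1,r2:Add1,r3:Add2
c5: issue MUL r3<-Mul1 | r0:5,r1:1,r2:Add1,r3:Mul1
c6: stall | r0:5,r1:1,r2:Add1,r3:Mul1
c7: CDB Add1=-2; issue SUB r0<-Add1 | r0:Add1,r1:1,r2:-2,r3:Mul1
c8: CDB Add2=-1; issue ADD r2<-Add2 | r0:Add1,r1:1,r2:Add2,r3:Mul1
c9: issue MUL r3<-Mul2 | r0:Add1,r1:1,r2:Add2,r3:Mul2
c10: stall | r0:Add1,r1:1,r2:Add2,r3:Mul2
c11: CDB Add2=2; issue ADD r3<-Add2 | r0:Add1,r1:1,r2:2,r3:Add2
c12: stall | r0:Add1,r1:1,r2:2,r3:Add2
c13: CDB Mul1=-5; issue MUL r2<-Mul1 | r0:Add1,r1:1,r2:Mul1,r3:Add2
c14: stall | r0:Add1,r1:1,r2:Mul1,r3:Add2
c15: stall | r0:Add1,r1:1,r2:Mul1,r3:Add2
c16: CDB Add1=6; stall | r0:6,r1:1,r2:Mul1,r3:Add2
c17: stall | r0:6,r1:1,r2:Mul1,r3:Add2

STATUS = TAG Mul1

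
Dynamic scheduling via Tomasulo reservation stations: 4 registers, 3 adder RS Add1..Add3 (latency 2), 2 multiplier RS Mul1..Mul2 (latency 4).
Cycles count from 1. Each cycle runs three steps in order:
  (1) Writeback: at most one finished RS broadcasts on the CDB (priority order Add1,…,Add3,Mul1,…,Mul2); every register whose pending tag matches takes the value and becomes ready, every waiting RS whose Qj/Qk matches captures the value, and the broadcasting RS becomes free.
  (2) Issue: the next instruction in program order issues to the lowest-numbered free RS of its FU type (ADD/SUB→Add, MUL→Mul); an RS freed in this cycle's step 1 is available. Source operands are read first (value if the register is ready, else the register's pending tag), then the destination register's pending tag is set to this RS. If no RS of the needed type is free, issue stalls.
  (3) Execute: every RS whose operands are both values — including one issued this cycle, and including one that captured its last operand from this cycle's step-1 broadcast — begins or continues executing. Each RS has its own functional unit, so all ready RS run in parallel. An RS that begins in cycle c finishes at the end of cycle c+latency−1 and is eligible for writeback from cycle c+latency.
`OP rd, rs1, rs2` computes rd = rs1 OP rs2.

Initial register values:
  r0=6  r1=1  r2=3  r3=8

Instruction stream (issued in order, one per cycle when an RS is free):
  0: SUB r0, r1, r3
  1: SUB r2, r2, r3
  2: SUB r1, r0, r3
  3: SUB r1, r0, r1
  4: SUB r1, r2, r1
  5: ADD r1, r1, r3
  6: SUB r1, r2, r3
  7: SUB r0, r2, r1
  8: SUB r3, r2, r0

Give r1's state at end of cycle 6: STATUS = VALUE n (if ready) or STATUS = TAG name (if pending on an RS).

STATUS = TAG Add3

c1: issue SUB r0<-Add1 | r0:Add1,r1:1,r2:3,r3:8
c2: issue SUB r2<-Add2 | r0:Add1,r1:1,r2:Add2,r3:8
c3: CDB Add1=-7; issue SUB r1<-Add1 | r0:-7,r1:Add1,r2:Add2,r3:8
c4: CDB Add2=-5; issue SUB r1<-Add2 | r0:-7,r1:Add2,r2:-5,r3:8
c5: CDB Add1=-15; issue SUB r1<-Add1 | r0:-7,r1:Add1,r2:-5,r3:8
c6: issue ADD r1<-Add3 | r0:-7,r1:Add3,r2:-5,r3:8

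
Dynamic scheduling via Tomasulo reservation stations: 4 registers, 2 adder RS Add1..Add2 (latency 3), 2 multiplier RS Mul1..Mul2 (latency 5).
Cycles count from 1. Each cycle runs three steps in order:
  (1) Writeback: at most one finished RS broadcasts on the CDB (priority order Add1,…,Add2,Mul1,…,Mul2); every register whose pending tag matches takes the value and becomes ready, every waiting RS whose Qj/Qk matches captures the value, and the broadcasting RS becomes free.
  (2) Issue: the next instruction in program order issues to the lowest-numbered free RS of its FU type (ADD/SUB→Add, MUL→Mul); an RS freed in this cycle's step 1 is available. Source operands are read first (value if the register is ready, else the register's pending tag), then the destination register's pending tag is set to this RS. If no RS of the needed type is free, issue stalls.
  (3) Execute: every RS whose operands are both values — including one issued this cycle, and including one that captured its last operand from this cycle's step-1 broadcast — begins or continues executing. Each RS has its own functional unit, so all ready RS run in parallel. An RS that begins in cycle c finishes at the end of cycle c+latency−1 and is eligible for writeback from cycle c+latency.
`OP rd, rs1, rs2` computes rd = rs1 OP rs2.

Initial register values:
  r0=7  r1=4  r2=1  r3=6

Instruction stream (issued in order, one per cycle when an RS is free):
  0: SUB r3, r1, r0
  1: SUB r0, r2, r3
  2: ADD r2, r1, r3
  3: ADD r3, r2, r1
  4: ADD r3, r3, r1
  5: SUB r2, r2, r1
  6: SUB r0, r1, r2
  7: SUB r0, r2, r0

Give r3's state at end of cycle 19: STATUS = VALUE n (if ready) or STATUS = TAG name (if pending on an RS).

cycle 1: issue SUB r3<-Add1 // r0:7,r1:4,r2:1,r3:Add1
cycle 2: issue SUB r0<-Add2 // r0:Add2,r1:4,r2:1,r3:Add1
cycle 3: stall // r0:Add2,r1:4,r2:1,r3:Add1
cycle 4: CDB Add1=-3; issue ADD r2<-Add1 // r0:Add2,r1:4,r2:Add1,r3:-3
cycle 5: stall // r0:Add2,r1:4,r2:Add1,r3:-3
cycle 6: stall // r0:Add2,r1:4,r2:Add1,r3:-3
cycle 7: CDB Add1=1; issue ADD r3<-Add1 // r0:Add2,r1:4,r2:1,r3:Add1
cycle 8: CDB Add2=4; issue ADD r3<-Add2 // r0:4,r1:4,r2:1,r3:Add2
cycle 9: stall // r0:4,r1:4,r2:1,r3:Add2
cycle 10: CDB Add1=5; issue SUB r2<-Add1 // r0:4,r1:4,r2:Add1,r3:Add2
cycle 11: stall // r0:4,r1:4,r2:Add1,r3:Add2
cycle 12: stall // r0:4,r1:4,r2:Add1,r3:Add2
cycle 13: CDB Add1=-3; issue SUB r0<-Add1 // r0:Add1,r1:4,r2:-3,r3:Add2
cycle 14: CDB Add2=9; issue SUB r0<-Add2 // r0:Add2,r1:4,r2:-3,r3:9
cycle 15: - // r0:Add2,r1:4,r2:-3,r3:9
cycle 16: CDB Add1=7 // r0:Add2,r1:4,r2:-3,r3:9
cycle 17: - // r0:Add2,r1:4,r2:-3,r3:9
cycle 18: - // r0:Add2,r1:4,r2:-3,r3:9
cycle 19: CDB Add2=-10 // r0:-10,r1:4,r2:-3,r3:9

STATUS = VALUE 9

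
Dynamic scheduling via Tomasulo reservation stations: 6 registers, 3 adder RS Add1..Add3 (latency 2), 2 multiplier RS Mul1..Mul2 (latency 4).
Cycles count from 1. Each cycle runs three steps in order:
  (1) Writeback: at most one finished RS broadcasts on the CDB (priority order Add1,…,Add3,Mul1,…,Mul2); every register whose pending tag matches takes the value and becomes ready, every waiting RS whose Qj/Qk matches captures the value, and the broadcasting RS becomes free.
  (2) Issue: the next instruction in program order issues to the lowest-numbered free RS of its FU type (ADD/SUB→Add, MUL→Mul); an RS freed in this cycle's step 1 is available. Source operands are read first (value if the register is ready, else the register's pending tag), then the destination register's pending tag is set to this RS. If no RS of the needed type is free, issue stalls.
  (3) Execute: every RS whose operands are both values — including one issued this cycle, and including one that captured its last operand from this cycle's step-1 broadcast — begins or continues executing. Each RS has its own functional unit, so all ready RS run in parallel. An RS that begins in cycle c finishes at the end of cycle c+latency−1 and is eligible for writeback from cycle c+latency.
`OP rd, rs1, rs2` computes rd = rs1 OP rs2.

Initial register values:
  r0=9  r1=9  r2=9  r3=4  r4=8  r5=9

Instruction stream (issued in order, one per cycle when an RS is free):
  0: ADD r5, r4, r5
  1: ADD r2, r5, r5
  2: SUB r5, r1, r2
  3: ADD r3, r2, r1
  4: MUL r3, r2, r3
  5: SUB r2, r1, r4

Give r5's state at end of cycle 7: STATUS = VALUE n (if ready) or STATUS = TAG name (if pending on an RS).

STATUS = VALUE -25

  c1: issue ADD r5<-Add1  regs: r0:9,r1:9,r2:9,r3:4,r4:8,r5:Add1
  c2: issue ADD r2<-Add2  regs: r0:9,r1:9,r2:Add2,r3:4,r4:8,r5:Add1
  c3: CDB Add1=17; issue SUB r5<-Add1  regs: r0:9,r1:9,r2:Add2,r3:4,r4:8,r5:Add1
  c4: issue ADD r3<-Add3  regs: r0:9,r1:9,r2:Add2,r3:Add3,r4:8,r5:Add1
  c5: CDB Add2=34; issue MUL r3<-Mul1  regs: r0:9,r1:9,r2:34,r3:Mul1,r4:8,r5:Add1
  c6: issue SUB r2<-Add2  regs: r0:9,r1:9,r2:Add2,r3:Mul1,r4:8,r5:Add1
  c7: CDB Add1=-25  regs: r0:9,r1:9,r2:Add2,r3:Mul1,r4:8,r5:-25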